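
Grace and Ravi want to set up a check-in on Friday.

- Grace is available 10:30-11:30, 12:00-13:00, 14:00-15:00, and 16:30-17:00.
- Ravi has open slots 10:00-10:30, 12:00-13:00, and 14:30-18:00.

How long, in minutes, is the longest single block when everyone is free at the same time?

Grace ∩ Ravi: 12:00–13:00, 14:30–15:00, 16:30–17:00.
Common window lengths: 60, 30, 30 min; longest is 60.

60 minutes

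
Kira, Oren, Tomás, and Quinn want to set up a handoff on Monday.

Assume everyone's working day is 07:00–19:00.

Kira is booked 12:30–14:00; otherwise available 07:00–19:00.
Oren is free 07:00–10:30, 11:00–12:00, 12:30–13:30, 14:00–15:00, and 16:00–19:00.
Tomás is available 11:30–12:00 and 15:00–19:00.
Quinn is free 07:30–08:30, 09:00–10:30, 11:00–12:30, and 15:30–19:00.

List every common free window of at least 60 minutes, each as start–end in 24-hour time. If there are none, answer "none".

Kira free within 07:00–19:00: 07:00–12:30, 14:00–19:00.
Kira ∩ Oren: 07:00–10:30, 11:00–12:00, 14:00–15:00, 16:00–19:00.
Kira ∩ Oren ∩ Tomás: 11:30–12:00, 16:00–19:00.
Kira ∩ Oren ∩ Tomás ∩ Quinn: 11:30–12:00, 16:00–19:00.
Windows ≥ 60 min: 16:00–19:00.

16:00–19:00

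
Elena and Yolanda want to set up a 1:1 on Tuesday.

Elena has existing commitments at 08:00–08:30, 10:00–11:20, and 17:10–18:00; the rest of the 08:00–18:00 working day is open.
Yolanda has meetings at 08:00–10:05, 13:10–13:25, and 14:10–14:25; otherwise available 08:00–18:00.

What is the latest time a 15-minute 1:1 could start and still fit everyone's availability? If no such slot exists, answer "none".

16:55

Elena free within 08:00–18:00: 08:30–10:00, 11:20–17:10.
Yolanda free within 08:00–18:00: 10:05–13:10, 13:25–14:10, 14:25–18:00.
Elena ∩ Yolanda: 11:20–13:10, 13:25–14:10, 14:25–17:10.
Windows ≥ 15 min: 11:20–13:10, 13:25–14:10, 14:25–17:10.
Latest start in the last window 14:25–17:10 is 17:10 − 15 min = 16:55.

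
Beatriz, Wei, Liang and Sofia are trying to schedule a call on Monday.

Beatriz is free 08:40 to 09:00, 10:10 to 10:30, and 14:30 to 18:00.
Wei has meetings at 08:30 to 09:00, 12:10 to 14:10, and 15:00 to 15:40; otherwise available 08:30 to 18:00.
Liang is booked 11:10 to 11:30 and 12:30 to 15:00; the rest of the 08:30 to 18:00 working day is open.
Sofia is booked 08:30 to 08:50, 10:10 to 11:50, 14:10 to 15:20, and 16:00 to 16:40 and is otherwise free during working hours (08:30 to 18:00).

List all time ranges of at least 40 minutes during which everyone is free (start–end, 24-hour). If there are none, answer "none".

Wei free within 08:30–18:00: 09:00–12:10, 14:10–15:00, 15:40–18:00.
Liang free within 08:30–18:00: 08:30–11:10, 11:30–12:30, 15:00–18:00.
Sofia free within 08:30–18:00: 08:50–10:10, 11:50–14:10, 15:20–16:00, 16:40–18:00.
Beatriz ∩ Wei: 10:10–10:30, 14:30–15:00, 15:40–18:00.
Beatriz ∩ Wei ∩ Liang: 10:10–10:30, 15:40–18:00.
Beatriz ∩ Wei ∩ Liang ∩ Sofia: 15:40–16:00, 16:40–18:00.
Windows ≥ 40 min: 16:40–18:00.

16:40–18:00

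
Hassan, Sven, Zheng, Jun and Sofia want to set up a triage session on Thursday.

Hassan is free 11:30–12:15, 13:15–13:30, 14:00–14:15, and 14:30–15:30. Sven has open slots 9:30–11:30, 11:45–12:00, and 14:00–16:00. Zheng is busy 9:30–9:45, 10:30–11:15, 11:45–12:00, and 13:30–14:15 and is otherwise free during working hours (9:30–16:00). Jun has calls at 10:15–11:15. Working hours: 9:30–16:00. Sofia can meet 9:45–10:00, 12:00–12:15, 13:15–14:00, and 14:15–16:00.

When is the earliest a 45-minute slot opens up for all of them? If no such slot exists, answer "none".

14:30

Zheng free within 09:30–16:00: 09:45–10:30, 11:15–11:45, 12:00–13:30, 14:15–16:00.
Jun free within 09:30–16:00: 09:30–10:15, 11:15–16:00.
Hassan ∩ Sven: 11:45–12:00, 14:00–14:15, 14:30–15:30.
Hassan ∩ Sven ∩ Zheng: 14:30–15:30.
Hassan ∩ Sven ∩ Zheng ∩ Jun: 14:30–15:30.
Hassan ∩ Sven ∩ Zheng ∩ Jun ∩ Sofia: 14:30–15:30.
Windows ≥ 45 min: 14:30–15:30.
Earliest such window starts at 14:30.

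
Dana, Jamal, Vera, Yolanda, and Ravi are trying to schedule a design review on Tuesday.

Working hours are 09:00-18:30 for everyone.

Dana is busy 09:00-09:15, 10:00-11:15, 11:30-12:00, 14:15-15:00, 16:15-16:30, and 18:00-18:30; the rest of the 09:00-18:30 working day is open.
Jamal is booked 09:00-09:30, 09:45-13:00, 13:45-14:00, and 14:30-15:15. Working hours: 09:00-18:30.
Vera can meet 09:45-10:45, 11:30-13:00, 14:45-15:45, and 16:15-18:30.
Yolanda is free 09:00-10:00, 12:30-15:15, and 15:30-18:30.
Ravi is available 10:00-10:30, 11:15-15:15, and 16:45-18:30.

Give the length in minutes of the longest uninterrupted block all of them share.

Dana free within 09:00–18:30: 09:15–10:00, 11:15–11:30, 12:00–14:15, 15:00–16:15, 16:30–18:00.
Jamal free within 09:00–18:30: 09:30–09:45, 13:00–13:45, 14:00–14:30, 15:15–18:30.
Dana ∩ Jamal: 09:30–09:45, 13:00–13:45, 14:00–14:15, 15:15–16:15, 16:30–18:00.
Dana ∩ Jamal ∩ Vera: 15:15–15:45, 16:30–18:00.
Dana ∩ Jamal ∩ Vera ∩ Yolanda: 15:30–15:45, 16:30–18:00.
Dana ∩ Jamal ∩ Vera ∩ Yolanda ∩ Ravi: 16:45–18:00.
Single common window of 75 minutes.

75 minutes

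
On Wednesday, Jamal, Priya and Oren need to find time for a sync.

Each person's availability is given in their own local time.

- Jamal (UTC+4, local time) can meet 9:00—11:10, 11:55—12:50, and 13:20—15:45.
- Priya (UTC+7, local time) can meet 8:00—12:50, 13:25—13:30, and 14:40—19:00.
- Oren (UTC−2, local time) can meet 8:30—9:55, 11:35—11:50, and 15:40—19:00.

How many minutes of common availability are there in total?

Jamal → UTC: 05:00–07:10, 07:55–08:50, 09:20–11:45.
Priya → UTC: 01:00–05:50, 06:25–06:30, 07:40–12:00.
Oren → UTC: 10:30–11:55, 13:35–13:50, 17:40–21:00.
Jamal ∩ Priya: 05:00–05:50, 06:25–06:30, 07:55–08:50, 09:20–11:45.
Jamal ∩ Priya ∩ Oren: 10:30–11:45.
Total common minutes: 75.

75 minutes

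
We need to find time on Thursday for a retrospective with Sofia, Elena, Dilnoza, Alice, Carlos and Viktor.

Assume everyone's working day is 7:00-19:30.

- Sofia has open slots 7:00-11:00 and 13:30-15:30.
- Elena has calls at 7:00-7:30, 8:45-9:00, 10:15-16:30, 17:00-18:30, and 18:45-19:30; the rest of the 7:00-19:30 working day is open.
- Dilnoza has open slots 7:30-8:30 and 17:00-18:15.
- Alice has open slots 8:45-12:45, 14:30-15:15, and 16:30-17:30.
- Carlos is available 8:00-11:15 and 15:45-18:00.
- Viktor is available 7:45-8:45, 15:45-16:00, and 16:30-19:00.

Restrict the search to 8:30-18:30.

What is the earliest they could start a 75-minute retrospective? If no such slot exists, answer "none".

Elena free within 07:00–19:30: 07:30–08:45, 09:00–10:15, 16:30–17:00, 18:30–18:45.
Sofia ∩ Elena: 07:30–08:45, 09:00–10:15.
Sofia ∩ Elena ∩ Dilnoza: 07:30–08:30.
Sofia ∩ Elena ∩ Dilnoza ∩ Alice: (none).
Sofia ∩ Elena ∩ Dilnoza ∩ Alice ∩ Carlos: (none).
Sofia ∩ Elena ∩ Dilnoza ∩ Alice ∩ Carlos ∩ Viktor: (none).
Restricted to 08:30–18:30: (none).
Windows ≥ 75 min: (none).

none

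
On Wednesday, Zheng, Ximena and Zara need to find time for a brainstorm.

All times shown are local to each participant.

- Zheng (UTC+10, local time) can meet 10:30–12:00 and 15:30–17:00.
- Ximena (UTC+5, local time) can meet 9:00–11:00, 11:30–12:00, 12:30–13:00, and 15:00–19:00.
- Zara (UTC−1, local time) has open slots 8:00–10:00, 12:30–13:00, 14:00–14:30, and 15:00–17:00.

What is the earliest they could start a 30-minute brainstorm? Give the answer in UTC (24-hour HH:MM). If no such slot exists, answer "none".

none

Zheng → UTC: 00:30–02:00, 05:30–07:00.
Ximena → UTC: 04:00–06:00, 06:30–07:00, 07:30–08:00, 10:00–14:00.
Zara → UTC: 09:00–11:00, 13:30–14:00, 15:00–15:30, 16:00–18:00.
Zheng ∩ Ximena: 05:30–06:00, 06:30–07:00.
Zheng ∩ Ximena ∩ Zara: (none).
Windows ≥ 30 min: (none).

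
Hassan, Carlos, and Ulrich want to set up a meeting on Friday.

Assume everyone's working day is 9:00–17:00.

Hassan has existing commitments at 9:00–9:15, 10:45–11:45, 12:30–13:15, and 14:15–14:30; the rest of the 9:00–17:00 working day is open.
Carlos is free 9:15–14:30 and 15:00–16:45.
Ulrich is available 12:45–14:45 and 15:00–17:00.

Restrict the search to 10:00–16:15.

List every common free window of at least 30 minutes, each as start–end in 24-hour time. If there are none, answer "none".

13:15–14:15, 15:00–16:15

Hassan free within 09:00–17:00: 09:15–10:45, 11:45–12:30, 13:15–14:15, 14:30–17:00.
Hassan ∩ Carlos: 09:15–10:45, 11:45–12:30, 13:15–14:15, 15:00–16:45.
Hassan ∩ Carlos ∩ Ulrich: 13:15–14:15, 15:00–16:45.
Restricted to 10:00–16:15: 13:15–14:15, 15:00–16:15.
Windows ≥ 30 min: 13:15–14:15, 15:00–16:15.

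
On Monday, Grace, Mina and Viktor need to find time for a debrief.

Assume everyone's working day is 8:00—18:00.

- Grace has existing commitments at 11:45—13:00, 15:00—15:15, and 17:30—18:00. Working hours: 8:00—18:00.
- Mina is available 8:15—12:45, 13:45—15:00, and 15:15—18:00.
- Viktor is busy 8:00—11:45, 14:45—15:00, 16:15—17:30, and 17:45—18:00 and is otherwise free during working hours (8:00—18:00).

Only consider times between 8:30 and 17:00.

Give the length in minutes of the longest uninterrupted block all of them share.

Grace free within 08:00–18:00: 08:00–11:45, 13:00–15:00, 15:15–17:30.
Viktor free within 08:00–18:00: 11:45–14:45, 15:00–16:15, 17:30–17:45.
Grace ∩ Mina: 08:15–11:45, 13:45–15:00, 15:15–17:30.
Grace ∩ Mina ∩ Viktor: 13:45–14:45, 15:15–16:15.
Restricted to 08:30–17:00: 13:45–14:45, 15:15–16:15.
Common window lengths: 60, 60 min; longest is 60.

60 minutes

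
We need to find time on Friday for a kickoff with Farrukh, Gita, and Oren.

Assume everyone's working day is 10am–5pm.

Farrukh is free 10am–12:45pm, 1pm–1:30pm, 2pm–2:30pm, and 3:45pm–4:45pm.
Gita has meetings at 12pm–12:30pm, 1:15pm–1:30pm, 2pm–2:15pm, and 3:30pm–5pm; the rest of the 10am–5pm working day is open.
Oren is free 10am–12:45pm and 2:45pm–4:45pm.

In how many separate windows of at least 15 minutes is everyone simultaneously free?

2

Gita free within 10:00–17:00: 10:00–12:00, 12:30–13:15, 13:30–14:00, 14:15–15:30.
Farrukh ∩ Gita: 10:00–12:00, 12:30–12:45, 13:00–13:15, 14:15–14:30.
Farrukh ∩ Gita ∩ Oren: 10:00–12:00, 12:30–12:45.
Windows ≥ 15 min: 10:00–12:00, 12:30–12:45.
That's 2 windows.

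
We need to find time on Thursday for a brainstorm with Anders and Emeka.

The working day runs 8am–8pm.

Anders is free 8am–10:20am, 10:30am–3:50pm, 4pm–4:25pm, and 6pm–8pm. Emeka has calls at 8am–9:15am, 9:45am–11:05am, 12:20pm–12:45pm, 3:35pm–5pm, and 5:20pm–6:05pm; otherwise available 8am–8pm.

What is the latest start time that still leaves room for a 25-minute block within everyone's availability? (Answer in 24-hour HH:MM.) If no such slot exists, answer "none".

Emeka free within 08:00–20:00: 09:15–09:45, 11:05–12:20, 12:45–15:35, 17:00–17:20, 18:05–20:00.
Anders ∩ Emeka: 09:15–09:45, 11:05–12:20, 12:45–15:35, 18:05–20:00.
Windows ≥ 25 min: 09:15–09:45, 11:05–12:20, 12:45–15:35, 18:05–20:00.
Latest start in the last window 18:05–20:00 is 20:00 − 25 min = 19:35.

19:35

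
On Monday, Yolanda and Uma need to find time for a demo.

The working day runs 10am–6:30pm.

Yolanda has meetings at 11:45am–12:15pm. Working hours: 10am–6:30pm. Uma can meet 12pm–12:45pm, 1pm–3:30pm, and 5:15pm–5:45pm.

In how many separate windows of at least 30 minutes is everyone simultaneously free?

3

Yolanda free within 10:00–18:30: 10:00–11:45, 12:15–18:30.
Yolanda ∩ Uma: 12:15–12:45, 13:00–15:30, 17:15–17:45.
Windows ≥ 30 min: 12:15–12:45, 13:00–15:30, 17:15–17:45.
That's 3 windows.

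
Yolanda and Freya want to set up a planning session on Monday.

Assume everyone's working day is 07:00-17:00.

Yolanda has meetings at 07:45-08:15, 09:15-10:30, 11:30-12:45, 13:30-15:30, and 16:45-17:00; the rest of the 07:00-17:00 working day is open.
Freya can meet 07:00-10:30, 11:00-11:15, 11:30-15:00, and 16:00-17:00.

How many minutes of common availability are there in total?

Yolanda free within 07:00–17:00: 07:00–07:45, 08:15–09:15, 10:30–11:30, 12:45–13:30, 15:30–16:45.
Yolanda ∩ Freya: 07:00–07:45, 08:15–09:15, 11:00–11:15, 12:45–13:30, 16:00–16:45.
Total common minutes: 45 + 60 + 15 + 45 + 45 = 210.

210 minutes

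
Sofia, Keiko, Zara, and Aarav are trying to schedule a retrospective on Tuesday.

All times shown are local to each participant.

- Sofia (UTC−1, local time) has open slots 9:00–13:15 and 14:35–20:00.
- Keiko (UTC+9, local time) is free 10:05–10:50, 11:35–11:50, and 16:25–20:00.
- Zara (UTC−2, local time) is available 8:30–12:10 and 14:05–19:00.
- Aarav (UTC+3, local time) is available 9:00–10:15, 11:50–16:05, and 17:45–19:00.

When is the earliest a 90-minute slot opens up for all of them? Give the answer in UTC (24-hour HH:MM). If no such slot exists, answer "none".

none

Sofia → UTC: 10:00–14:15, 15:35–21:00.
Keiko → UTC: 01:05–01:50, 02:35–02:50, 07:25–11:00.
Zara → UTC: 10:30–14:10, 16:05–21:00.
Aarav → UTC: 06:00–07:15, 08:50–13:05, 14:45–16:00.
Sofia ∩ Keiko: 10:00–11:00.
Sofia ∩ Keiko ∩ Zara: 10:30–11:00.
Sofia ∩ Keiko ∩ Zara ∩ Aarav: 10:30–11:00.
Windows ≥ 90 min: (none).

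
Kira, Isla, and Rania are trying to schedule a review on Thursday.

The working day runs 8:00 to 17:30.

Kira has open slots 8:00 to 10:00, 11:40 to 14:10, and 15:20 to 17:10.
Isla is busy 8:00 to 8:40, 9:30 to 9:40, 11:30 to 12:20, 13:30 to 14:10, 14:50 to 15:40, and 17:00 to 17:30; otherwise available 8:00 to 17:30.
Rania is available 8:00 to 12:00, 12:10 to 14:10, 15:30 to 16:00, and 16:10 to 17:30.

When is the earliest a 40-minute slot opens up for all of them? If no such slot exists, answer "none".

Isla free within 08:00–17:30: 08:40–09:30, 09:40–11:30, 12:20–13:30, 14:10–14:50, 15:40–17:00.
Kira ∩ Isla: 08:40–09:30, 09:40–10:00, 12:20–13:30, 15:40–17:00.
Kira ∩ Isla ∩ Rania: 08:40–09:30, 09:40–10:00, 12:20–13:30, 15:40–16:00, 16:10–17:00.
Windows ≥ 40 min: 08:40–09:30, 12:20–13:30, 16:10–17:00.
Earliest such window starts at 08:40.

08:40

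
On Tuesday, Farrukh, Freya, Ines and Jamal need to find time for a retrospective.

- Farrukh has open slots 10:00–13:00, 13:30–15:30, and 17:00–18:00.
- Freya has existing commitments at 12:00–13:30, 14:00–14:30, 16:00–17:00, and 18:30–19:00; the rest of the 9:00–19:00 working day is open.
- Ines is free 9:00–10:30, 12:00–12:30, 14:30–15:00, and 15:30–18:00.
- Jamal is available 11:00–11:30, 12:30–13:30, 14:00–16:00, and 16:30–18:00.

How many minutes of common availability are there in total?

Freya free within 09:00–19:00: 09:00–12:00, 13:30–14:00, 14:30–16:00, 17:00–18:30.
Farrukh ∩ Freya: 10:00–12:00, 13:30–14:00, 14:30–15:30, 17:00–18:00.
Farrukh ∩ Freya ∩ Ines: 10:00–10:30, 14:30–15:00, 17:00–18:00.
Farrukh ∩ Freya ∩ Ines ∩ Jamal: 14:30–15:00, 17:00–18:00.
Total common minutes: 30 + 60 = 90.

90 minutes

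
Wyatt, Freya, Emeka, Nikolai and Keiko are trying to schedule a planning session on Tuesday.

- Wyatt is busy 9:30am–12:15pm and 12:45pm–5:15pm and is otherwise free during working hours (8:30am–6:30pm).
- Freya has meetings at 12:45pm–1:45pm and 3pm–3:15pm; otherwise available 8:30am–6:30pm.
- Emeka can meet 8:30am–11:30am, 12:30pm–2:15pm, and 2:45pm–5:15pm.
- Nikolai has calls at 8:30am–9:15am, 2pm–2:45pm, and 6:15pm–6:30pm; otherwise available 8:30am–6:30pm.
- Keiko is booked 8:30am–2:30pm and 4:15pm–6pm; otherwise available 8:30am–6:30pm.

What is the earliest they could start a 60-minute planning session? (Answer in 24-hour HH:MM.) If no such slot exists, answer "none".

Wyatt free within 08:30–18:30: 08:30–09:30, 12:15–12:45, 17:15–18:30.
Freya free within 08:30–18:30: 08:30–12:45, 13:45–15:00, 15:15–18:30.
Nikolai free within 08:30–18:30: 09:15–14:00, 14:45–18:15.
Keiko free within 08:30–18:30: 14:30–16:15, 18:00–18:30.
Wyatt ∩ Freya: 08:30–09:30, 12:15–12:45, 17:15–18:30.
Wyatt ∩ Freya ∩ Emeka: 08:30–09:30, 12:30–12:45.
Wyatt ∩ Freya ∩ Emeka ∩ Nikolai: 09:15–09:30, 12:30–12:45.
Wyatt ∩ Freya ∩ Emeka ∩ Nikolai ∩ Keiko: (none).
Windows ≥ 60 min: (none).

none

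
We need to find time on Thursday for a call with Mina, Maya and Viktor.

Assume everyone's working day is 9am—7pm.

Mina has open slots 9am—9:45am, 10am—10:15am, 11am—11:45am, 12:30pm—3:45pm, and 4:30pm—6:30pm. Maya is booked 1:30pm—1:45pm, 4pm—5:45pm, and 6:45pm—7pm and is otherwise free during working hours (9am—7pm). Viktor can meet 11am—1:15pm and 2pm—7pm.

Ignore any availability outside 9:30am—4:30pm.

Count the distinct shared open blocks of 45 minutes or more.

Maya free within 09:00–19:00: 09:00–13:30, 13:45–16:00, 17:45–18:45.
Mina ∩ Maya: 09:00–09:45, 10:00–10:15, 11:00–11:45, 12:30–13:30, 13:45–15:45, 17:45–18:30.
Mina ∩ Maya ∩ Viktor: 11:00–11:45, 12:30–13:15, 14:00–15:45, 17:45–18:30.
Restricted to 09:30–16:30: 11:00–11:45, 12:30–13:15, 14:00–15:45.
Windows ≥ 45 min: 11:00–11:45, 12:30–13:15, 14:00–15:45.
That's 3 windows.

3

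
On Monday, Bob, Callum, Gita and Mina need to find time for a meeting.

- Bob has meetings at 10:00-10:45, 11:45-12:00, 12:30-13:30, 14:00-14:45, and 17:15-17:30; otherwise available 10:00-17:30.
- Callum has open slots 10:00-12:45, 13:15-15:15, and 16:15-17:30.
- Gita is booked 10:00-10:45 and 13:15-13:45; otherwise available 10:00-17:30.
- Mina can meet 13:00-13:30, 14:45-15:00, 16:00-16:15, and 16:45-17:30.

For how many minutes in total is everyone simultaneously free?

Bob free within 10:00–17:30: 10:45–11:45, 12:00–12:30, 13:30–14:00, 14:45–17:15.
Gita free within 10:00–17:30: 10:45–13:15, 13:45–17:30.
Bob ∩ Callum: 10:45–11:45, 12:00–12:30, 13:30–14:00, 14:45–15:15, 16:15–17:15.
Bob ∩ Callum ∩ Gita: 10:45–11:45, 12:00–12:30, 13:45–14:00, 14:45–15:15, 16:15–17:15.
Bob ∩ Callum ∩ Gita ∩ Mina: 14:45–15:00, 16:45–17:15.
Total common minutes: 15 + 30 = 45.

45 minutes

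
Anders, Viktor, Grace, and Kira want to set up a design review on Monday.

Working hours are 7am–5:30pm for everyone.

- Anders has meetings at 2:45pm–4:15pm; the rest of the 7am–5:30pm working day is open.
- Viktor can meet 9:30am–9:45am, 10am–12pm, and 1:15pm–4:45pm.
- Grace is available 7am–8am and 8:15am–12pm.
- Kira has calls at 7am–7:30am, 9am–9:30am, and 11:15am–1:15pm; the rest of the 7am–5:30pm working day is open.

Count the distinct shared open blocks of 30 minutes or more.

Anders free within 07:00–17:30: 07:00–14:45, 16:15–17:30.
Kira free within 07:00–17:30: 07:30–09:00, 09:30–11:15, 13:15–17:30.
Anders ∩ Viktor: 09:30–09:45, 10:00–12:00, 13:15–14:45, 16:15–16:45.
Anders ∩ Viktor ∩ Grace: 09:30–09:45, 10:00–12:00.
Anders ∩ Viktor ∩ Grace ∩ Kira: 09:30–09:45, 10:00–11:15.
Windows ≥ 30 min: 10:00–11:15.
That's 1 window.

1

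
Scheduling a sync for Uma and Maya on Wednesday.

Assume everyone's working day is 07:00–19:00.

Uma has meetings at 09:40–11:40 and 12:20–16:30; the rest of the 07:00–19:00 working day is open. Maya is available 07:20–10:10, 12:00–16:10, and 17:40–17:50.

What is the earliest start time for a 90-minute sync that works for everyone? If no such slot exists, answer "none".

07:20

Uma free within 07:00–19:00: 07:00–09:40, 11:40–12:20, 16:30–19:00.
Uma ∩ Maya: 07:20–09:40, 12:00–12:20, 17:40–17:50.
Windows ≥ 90 min: 07:20–09:40.
Earliest such window starts at 07:20.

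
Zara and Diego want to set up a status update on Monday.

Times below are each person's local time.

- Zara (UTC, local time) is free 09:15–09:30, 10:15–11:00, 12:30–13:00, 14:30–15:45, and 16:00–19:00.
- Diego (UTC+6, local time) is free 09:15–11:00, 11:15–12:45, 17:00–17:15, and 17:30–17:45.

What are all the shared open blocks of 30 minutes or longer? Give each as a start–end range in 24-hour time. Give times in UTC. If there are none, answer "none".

none

Zara → UTC: 09:15–09:30, 10:15–11:00, 12:30–13:00, 14:30–15:45, 16:00–19:00.
Diego → UTC: 03:15–05:00, 05:15–06:45, 11:00–11:15, 11:30–11:45.
Zara ∩ Diego: (none).
Windows ≥ 30 min: (none).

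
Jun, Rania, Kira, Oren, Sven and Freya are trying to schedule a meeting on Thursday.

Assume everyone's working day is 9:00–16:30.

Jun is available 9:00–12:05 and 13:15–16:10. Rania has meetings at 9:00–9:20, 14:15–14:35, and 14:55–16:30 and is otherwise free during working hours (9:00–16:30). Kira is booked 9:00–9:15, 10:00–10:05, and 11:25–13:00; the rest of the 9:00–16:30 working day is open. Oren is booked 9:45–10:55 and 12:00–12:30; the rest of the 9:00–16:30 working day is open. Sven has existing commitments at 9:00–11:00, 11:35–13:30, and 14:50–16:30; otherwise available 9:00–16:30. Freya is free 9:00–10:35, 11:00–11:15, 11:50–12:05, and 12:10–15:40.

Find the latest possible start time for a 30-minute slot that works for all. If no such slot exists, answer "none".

Rania free within 09:00–16:30: 09:20–14:15, 14:35–14:55.
Kira free within 09:00–16:30: 09:15–10:00, 10:05–11:25, 13:00–16:30.
Oren free within 09:00–16:30: 09:00–09:45, 10:55–12:00, 12:30–16:30.
Sven free within 09:00–16:30: 11:00–11:35, 13:30–14:50.
Jun ∩ Rania: 09:20–12:05, 13:15–14:15, 14:35–14:55.
Jun ∩ Rania ∩ Kira: 09:20–10:00, 10:05–11:25, 13:15–14:15, 14:35–14:55.
Jun ∩ Rania ∩ Kira ∩ Oren: 09:20–09:45, 10:55–11:25, 13:15–14:15, 14:35–14:55.
Jun ∩ Rania ∩ Kira ∩ Oren ∩ Sven: 11:00–11:25, 13:30–14:15, 14:35–14:50.
Jun ∩ Rania ∩ Kira ∩ Oren ∩ Sven ∩ Freya: 11:00–11:15, 13:30–14:15, 14:35–14:50.
Windows ≥ 30 min: 13:30–14:15.
Latest start in the last window 13:30–14:15 is 14:15 − 30 min = 13:45.

13:45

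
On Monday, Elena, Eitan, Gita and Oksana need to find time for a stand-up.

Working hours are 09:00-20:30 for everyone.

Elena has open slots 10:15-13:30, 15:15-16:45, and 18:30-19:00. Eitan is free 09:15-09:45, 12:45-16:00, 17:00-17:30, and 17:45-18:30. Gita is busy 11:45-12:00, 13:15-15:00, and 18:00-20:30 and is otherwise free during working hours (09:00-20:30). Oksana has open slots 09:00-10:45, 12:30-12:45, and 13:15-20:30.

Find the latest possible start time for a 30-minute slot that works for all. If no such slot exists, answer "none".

Gita free within 09:00–20:30: 09:00–11:45, 12:00–13:15, 15:00–18:00.
Elena ∩ Eitan: 12:45–13:30, 15:15–16:00.
Elena ∩ Eitan ∩ Gita: 12:45–13:15, 15:15–16:00.
Elena ∩ Eitan ∩ Gita ∩ Oksana: 15:15–16:00.
Windows ≥ 30 min: 15:15–16:00.
Latest start in the last window 15:15–16:00 is 16:00 − 30 min = 15:30.

15:30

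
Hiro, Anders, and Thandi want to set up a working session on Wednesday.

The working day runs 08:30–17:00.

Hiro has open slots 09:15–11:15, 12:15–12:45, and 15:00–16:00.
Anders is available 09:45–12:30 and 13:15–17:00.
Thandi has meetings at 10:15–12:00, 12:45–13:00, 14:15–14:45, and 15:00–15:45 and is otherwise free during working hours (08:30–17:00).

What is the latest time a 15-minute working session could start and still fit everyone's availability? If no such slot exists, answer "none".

Thandi free within 08:30–17:00: 08:30–10:15, 12:00–12:45, 13:00–14:15, 14:45–15:00, 15:45–17:00.
Hiro ∩ Anders: 09:45–11:15, 12:15–12:30, 15:00–16:00.
Hiro ∩ Anders ∩ Thandi: 09:45–10:15, 12:15–12:30, 15:45–16:00.
Windows ≥ 15 min: 09:45–10:15, 12:15–12:30, 15:45–16:00.
Latest start in the last window 15:45–16:00 is 16:00 − 15 min = 15:45.

15:45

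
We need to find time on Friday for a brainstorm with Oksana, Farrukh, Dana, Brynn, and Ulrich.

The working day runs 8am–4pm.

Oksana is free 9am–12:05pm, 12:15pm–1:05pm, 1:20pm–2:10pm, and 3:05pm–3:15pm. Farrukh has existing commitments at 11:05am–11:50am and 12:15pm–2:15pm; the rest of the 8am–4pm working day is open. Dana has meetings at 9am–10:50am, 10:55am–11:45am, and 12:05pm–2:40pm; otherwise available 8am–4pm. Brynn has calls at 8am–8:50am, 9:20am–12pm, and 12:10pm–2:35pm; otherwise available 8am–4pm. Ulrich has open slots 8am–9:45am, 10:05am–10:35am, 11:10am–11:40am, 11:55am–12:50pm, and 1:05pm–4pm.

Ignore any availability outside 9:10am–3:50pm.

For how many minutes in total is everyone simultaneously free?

Farrukh free within 08:00–16:00: 08:00–11:05, 11:50–12:15, 14:15–16:00.
Dana free within 08:00–16:00: 08:00–09:00, 10:50–10:55, 11:45–12:05, 14:40–16:00.
Brynn free within 08:00–16:00: 08:50–09:20, 12:00–12:10, 14:35–16:00.
Oksana ∩ Farrukh: 09:00–11:05, 11:50–12:05, 15:05–15:15.
Oksana ∩ Farrukh ∩ Dana: 10:50–10:55, 11:50–12:05, 15:05–15:15.
Oksana ∩ Farrukh ∩ Dana ∩ Brynn: 12:00–12:05, 15:05–15:15.
Oksana ∩ Farrukh ∩ Dana ∩ Brynn ∩ Ulrich: 12:00–12:05, 15:05–15:15.
Restricted to 09:10–15:50: 12:00–12:05, 15:05–15:15.
Total common minutes: 5 + 10 = 15.

15 minutes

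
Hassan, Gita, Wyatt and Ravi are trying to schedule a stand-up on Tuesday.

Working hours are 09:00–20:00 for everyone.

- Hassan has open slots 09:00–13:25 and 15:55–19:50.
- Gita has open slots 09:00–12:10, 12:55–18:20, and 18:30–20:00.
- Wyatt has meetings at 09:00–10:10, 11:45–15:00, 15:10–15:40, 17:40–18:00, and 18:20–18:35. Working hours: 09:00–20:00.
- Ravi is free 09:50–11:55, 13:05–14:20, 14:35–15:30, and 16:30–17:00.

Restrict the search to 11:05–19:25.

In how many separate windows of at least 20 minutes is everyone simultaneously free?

2

Wyatt free within 09:00–20:00: 10:10–11:45, 15:00–15:10, 15:40–17:40, 18:00–18:20, 18:35–20:00.
Hassan ∩ Gita: 09:00–12:10, 12:55–13:25, 15:55–18:20, 18:30–19:50.
Hassan ∩ Gita ∩ Wyatt: 10:10–11:45, 15:55–17:40, 18:00–18:20, 18:35–19:50.
Hassan ∩ Gita ∩ Wyatt ∩ Ravi: 10:10–11:45, 16:30–17:00.
Restricted to 11:05–19:25: 11:05–11:45, 16:30–17:00.
Windows ≥ 20 min: 11:05–11:45, 16:30–17:00.
That's 2 windows.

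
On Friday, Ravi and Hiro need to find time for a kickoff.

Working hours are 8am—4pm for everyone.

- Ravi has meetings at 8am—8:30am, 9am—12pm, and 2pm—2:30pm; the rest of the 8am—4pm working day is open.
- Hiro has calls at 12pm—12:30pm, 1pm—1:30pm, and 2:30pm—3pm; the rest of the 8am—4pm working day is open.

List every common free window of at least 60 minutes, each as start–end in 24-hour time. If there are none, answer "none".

Ravi free within 08:00–16:00: 08:30–09:00, 12:00–14:00, 14:30–16:00.
Hiro free within 08:00–16:00: 08:00–12:00, 12:30–13:00, 13:30–14:30, 15:00–16:00.
Ravi ∩ Hiro: 08:30–09:00, 12:30–13:00, 13:30–14:00, 15:00–16:00.
Windows ≥ 60 min: 15:00–16:00.

15:00–16:00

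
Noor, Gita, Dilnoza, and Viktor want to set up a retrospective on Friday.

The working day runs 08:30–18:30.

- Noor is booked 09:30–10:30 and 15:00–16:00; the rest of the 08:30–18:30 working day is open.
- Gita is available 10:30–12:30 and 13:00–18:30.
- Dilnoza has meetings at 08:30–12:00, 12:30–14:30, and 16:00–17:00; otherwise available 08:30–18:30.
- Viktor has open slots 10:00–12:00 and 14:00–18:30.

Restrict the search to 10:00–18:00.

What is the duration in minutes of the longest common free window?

60 minutes

Noor free within 08:30–18:30: 08:30–09:30, 10:30–15:00, 16:00–18:30.
Dilnoza free within 08:30–18:30: 12:00–12:30, 14:30–16:00, 17:00–18:30.
Noor ∩ Gita: 10:30–12:30, 13:00–15:00, 16:00–18:30.
Noor ∩ Gita ∩ Dilnoza: 12:00–12:30, 14:30–15:00, 17:00–18:30.
Noor ∩ Gita ∩ Dilnoza ∩ Viktor: 14:30–15:00, 17:00–18:30.
Restricted to 10:00–18:00: 14:30–15:00, 17:00–18:00.
Common window lengths: 30, 60 min; longest is 60.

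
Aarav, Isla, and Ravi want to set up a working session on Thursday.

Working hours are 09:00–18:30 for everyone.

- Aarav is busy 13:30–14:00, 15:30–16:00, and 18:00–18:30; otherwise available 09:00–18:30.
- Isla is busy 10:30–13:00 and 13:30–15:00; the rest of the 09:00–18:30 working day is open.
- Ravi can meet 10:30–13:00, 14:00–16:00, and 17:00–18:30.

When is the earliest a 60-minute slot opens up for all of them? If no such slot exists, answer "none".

17:00

Aarav free within 09:00–18:30: 09:00–13:30, 14:00–15:30, 16:00–18:00.
Isla free within 09:00–18:30: 09:00–10:30, 13:00–13:30, 15:00–18:30.
Aarav ∩ Isla: 09:00–10:30, 13:00–13:30, 15:00–15:30, 16:00–18:00.
Aarav ∩ Isla ∩ Ravi: 15:00–15:30, 17:00–18:00.
Windows ≥ 60 min: 17:00–18:00.
Earliest such window starts at 17:00.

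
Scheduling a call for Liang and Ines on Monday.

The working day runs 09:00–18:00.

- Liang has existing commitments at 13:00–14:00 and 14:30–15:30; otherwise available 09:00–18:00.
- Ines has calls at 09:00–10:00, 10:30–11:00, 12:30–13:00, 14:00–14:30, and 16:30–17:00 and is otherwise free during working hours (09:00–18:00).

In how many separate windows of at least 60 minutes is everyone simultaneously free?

Liang free within 09:00–18:00: 09:00–13:00, 14:00–14:30, 15:30–18:00.
Ines free within 09:00–18:00: 10:00–10:30, 11:00–12:30, 13:00–14:00, 14:30–16:30, 17:00–18:00.
Liang ∩ Ines: 10:00–10:30, 11:00–12:30, 15:30–16:30, 17:00–18:00.
Windows ≥ 60 min: 11:00–12:30, 15:30–16:30, 17:00–18:00.
That's 3 windows.

3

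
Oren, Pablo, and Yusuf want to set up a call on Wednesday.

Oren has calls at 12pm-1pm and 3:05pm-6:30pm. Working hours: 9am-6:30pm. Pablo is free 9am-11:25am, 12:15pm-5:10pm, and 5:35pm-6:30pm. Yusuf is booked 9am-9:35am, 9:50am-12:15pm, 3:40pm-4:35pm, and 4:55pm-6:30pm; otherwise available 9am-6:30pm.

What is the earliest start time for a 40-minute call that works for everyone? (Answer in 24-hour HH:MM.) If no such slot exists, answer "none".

13:00

Oren free within 09:00–18:30: 09:00–12:00, 13:00–15:05.
Yusuf free within 09:00–18:30: 09:35–09:50, 12:15–15:40, 16:35–16:55.
Oren ∩ Pablo: 09:00–11:25, 13:00–15:05.
Oren ∩ Pablo ∩ Yusuf: 09:35–09:50, 13:00–15:05.
Windows ≥ 40 min: 13:00–15:05.
Earliest such window starts at 13:00.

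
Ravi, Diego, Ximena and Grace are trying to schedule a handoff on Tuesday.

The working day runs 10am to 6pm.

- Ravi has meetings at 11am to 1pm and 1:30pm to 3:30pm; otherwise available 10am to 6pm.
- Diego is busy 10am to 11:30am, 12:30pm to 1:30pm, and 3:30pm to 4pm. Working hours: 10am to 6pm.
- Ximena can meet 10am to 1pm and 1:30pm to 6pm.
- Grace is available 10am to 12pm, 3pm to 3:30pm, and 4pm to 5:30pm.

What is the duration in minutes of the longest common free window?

Ravi free within 10:00–18:00: 10:00–11:00, 13:00–13:30, 15:30–18:00.
Diego free within 10:00–18:00: 11:30–12:30, 13:30–15:30, 16:00–18:00.
Ravi ∩ Diego: 16:00–18:00.
Ravi ∩ Diego ∩ Ximena: 16:00–18:00.
Ravi ∩ Diego ∩ Ximena ∩ Grace: 16:00–17:30.
Single common window of 90 minutes.

90 minutes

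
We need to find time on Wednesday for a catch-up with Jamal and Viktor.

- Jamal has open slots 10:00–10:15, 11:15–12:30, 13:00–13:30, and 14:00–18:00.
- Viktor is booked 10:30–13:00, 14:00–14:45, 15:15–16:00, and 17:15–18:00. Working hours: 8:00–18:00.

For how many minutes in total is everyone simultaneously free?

150 minutes

Viktor free within 08:00–18:00: 08:00–10:30, 13:00–14:00, 14:45–15:15, 16:00–17:15.
Jamal ∩ Viktor: 10:00–10:15, 13:00–13:30, 14:45–15:15, 16:00–17:15.
Total common minutes: 15 + 30 + 30 + 75 = 150.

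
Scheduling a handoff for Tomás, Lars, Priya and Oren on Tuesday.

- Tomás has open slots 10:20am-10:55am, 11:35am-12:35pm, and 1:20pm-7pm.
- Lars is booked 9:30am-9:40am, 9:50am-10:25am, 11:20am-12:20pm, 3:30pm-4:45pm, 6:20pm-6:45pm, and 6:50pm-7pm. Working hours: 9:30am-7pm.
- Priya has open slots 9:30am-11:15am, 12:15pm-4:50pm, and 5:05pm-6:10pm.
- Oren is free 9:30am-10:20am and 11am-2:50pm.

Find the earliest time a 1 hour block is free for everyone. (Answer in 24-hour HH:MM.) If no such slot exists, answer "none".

Lars free within 09:30–19:00: 09:40–09:50, 10:25–11:20, 12:20–15:30, 16:45–18:20, 18:45–18:50.
Tomás ∩ Lars: 10:25–10:55, 12:20–12:35, 13:20–15:30, 16:45–18:20, 18:45–18:50.
Tomás ∩ Lars ∩ Priya: 10:25–10:55, 12:20–12:35, 13:20–15:30, 16:45–16:50, 17:05–18:10.
Tomás ∩ Lars ∩ Priya ∩ Oren: 12:20–12:35, 13:20–14:50.
Windows ≥ 60 min: 13:20–14:50.
Earliest such window starts at 13:20.

13:20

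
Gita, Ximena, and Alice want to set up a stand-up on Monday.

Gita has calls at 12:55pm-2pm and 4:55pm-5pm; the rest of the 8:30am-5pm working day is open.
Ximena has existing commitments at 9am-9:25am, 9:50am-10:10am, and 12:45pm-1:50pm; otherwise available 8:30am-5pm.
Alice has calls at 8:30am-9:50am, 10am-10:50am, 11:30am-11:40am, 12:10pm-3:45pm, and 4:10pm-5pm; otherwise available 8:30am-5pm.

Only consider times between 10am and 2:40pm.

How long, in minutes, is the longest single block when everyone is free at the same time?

Gita free within 08:30–17:00: 08:30–12:55, 14:00–16:55.
Ximena free within 08:30–17:00: 08:30–09:00, 09:25–09:50, 10:10–12:45, 13:50–17:00.
Alice free within 08:30–17:00: 09:50–10:00, 10:50–11:30, 11:40–12:10, 15:45–16:10.
Gita ∩ Ximena: 08:30–09:00, 09:25–09:50, 10:10–12:45, 14:00–16:55.
Gita ∩ Ximena ∩ Alice: 10:50–11:30, 11:40–12:10, 15:45–16:10.
Restricted to 10:00–14:40: 10:50–11:30, 11:40–12:10.
Common window lengths: 40, 30 min; longest is 40.

40 minutes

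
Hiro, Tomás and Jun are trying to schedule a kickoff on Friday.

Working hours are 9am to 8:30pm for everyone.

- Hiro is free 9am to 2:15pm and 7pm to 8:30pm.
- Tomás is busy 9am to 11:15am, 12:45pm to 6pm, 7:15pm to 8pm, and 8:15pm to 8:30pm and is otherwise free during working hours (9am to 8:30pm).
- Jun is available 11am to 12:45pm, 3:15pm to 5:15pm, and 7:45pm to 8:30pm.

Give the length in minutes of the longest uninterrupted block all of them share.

Tomás free within 09:00–20:30: 11:15–12:45, 18:00–19:15, 20:00–20:15.
Hiro ∩ Tomás: 11:15–12:45, 19:00–19:15, 20:00–20:15.
Hiro ∩ Tomás ∩ Jun: 11:15–12:45, 20:00–20:15.
Common window lengths: 90, 15 min; longest is 90.

90 minutes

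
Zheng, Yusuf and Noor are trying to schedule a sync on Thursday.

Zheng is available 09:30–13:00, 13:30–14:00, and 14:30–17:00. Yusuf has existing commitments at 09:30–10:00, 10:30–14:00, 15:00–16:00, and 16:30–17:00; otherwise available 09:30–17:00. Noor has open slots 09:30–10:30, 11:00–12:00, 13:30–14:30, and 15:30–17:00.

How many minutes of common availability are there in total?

60 minutes

Yusuf free within 09:30–17:00: 10:00–10:30, 14:00–15:00, 16:00–16:30.
Zheng ∩ Yusuf: 10:00–10:30, 14:30–15:00, 16:00–16:30.
Zheng ∩ Yusuf ∩ Noor: 10:00–10:30, 16:00–16:30.
Total common minutes: 30 + 30 = 60.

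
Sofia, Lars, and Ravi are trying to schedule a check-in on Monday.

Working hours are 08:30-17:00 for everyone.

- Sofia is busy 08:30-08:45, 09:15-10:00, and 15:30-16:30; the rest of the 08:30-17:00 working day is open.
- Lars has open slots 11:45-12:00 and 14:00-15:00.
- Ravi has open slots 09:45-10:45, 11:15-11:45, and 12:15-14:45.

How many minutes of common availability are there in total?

Sofia free within 08:30–17:00: 08:45–09:15, 10:00–15:30, 16:30–17:00.
Sofia ∩ Lars: 11:45–12:00, 14:00–15:00.
Sofia ∩ Lars ∩ Ravi: 14:00–14:45.
Total common minutes: 45.

45 minutes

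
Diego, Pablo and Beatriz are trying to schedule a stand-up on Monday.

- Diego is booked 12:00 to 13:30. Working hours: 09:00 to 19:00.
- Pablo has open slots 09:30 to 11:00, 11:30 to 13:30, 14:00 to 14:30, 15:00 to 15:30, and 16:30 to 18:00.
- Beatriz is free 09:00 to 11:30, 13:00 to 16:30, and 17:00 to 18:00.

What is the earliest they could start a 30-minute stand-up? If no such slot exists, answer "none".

Diego free within 09:00–19:00: 09:00–12:00, 13:30–19:00.
Diego ∩ Pablo: 09:30–11:00, 11:30–12:00, 14:00–14:30, 15:00–15:30, 16:30–18:00.
Diego ∩ Pablo ∩ Beatriz: 09:30–11:00, 14:00–14:30, 15:00–15:30, 17:00–18:00.
Windows ≥ 30 min: 09:30–11:00, 14:00–14:30, 15:00–15:30, 17:00–18:00.
Earliest such window starts at 09:30.

09:30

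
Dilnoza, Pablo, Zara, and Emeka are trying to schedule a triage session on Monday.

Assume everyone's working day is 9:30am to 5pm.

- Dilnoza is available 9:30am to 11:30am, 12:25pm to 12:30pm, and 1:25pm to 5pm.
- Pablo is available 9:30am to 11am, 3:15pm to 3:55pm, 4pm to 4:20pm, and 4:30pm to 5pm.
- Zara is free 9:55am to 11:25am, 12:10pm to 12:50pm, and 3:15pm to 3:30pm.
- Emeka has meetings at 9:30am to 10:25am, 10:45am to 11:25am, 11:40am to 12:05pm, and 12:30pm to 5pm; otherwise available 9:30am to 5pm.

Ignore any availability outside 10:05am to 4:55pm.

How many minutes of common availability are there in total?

20 minutes

Emeka free within 09:30–17:00: 10:25–10:45, 11:25–11:40, 12:05–12:30.
Dilnoza ∩ Pablo: 09:30–11:00, 15:15–15:55, 16:00–16:20, 16:30–17:00.
Dilnoza ∩ Pablo ∩ Zara: 09:55–11:00, 15:15–15:30.
Dilnoza ∩ Pablo ∩ Zara ∩ Emeka: 10:25–10:45.
Restricted to 10:05–16:55: 10:25–10:45.
Total common minutes: 20.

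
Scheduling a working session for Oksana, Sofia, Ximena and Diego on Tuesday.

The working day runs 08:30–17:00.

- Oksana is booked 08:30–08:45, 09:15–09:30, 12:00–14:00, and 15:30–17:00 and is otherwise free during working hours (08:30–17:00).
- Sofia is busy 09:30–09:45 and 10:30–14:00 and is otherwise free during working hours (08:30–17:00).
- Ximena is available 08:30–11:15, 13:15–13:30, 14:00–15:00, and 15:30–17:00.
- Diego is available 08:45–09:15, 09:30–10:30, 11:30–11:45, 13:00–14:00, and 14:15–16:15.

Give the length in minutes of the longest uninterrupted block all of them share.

Oksana free within 08:30–17:00: 08:45–09:15, 09:30–12:00, 14:00–15:30.
Sofia free within 08:30–17:00: 08:30–09:30, 09:45–10:30, 14:00–17:00.
Oksana ∩ Sofia: 08:45–09:15, 09:45–10:30, 14:00–15:30.
Oksana ∩ Sofia ∩ Ximena: 08:45–09:15, 09:45–10:30, 14:00–15:00.
Oksana ∩ Sofia ∩ Ximena ∩ Diego: 08:45–09:15, 09:45–10:30, 14:15–15:00.
Common window lengths: 30, 45, 45 min; longest is 45.

45 minutes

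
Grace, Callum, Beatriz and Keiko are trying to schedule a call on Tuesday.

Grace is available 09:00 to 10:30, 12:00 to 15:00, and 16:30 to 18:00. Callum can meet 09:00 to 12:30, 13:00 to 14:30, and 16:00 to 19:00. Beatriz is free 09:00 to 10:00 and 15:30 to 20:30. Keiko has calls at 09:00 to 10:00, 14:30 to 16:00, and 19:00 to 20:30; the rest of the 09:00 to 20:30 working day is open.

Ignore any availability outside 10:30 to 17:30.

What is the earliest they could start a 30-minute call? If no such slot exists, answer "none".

Keiko free within 09:00–20:30: 10:00–14:30, 16:00–19:00.
Grace ∩ Callum: 09:00–10:30, 12:00–12:30, 13:00–14:30, 16:30–18:00.
Grace ∩ Callum ∩ Beatriz: 09:00–10:00, 16:30–18:00.
Grace ∩ Callum ∩ Beatriz ∩ Keiko: 16:30–18:00.
Restricted to 10:30–17:30: 16:30–17:30.
Windows ≥ 30 min: 16:30–17:30.
Earliest such window starts at 16:30.

16:30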